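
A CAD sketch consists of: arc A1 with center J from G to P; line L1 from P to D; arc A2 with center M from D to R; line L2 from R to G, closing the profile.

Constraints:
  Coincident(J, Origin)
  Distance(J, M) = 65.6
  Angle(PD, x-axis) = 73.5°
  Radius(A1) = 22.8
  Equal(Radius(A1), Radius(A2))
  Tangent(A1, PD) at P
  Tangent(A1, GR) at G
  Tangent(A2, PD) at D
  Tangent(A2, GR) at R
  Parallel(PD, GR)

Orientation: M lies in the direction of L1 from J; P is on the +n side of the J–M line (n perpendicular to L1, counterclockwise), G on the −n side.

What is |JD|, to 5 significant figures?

69.449

The slot axis is L1's direction at 73.5°, so u = (cos 73.5°, sin 73.5°) = (0.28402, 0.95882) and n = (−sin 73.5°, cos 73.5°) = (-0.95882, 0.28402). J is at the origin and M lies 65.6 along u from J, so M = 65.6·u = (18.631, 62.899). Tangency of A1 to both parallel lines with radius 22.8 puts P and G at J ± 22.8·n: P = (-21.861, 6.4755), G = (21.861, -6.4755). Equal radii place D and R the same way about M: D = M + 22.8·n = (-3.2297, 69.374), R = M − 22.8·n = (40.492, 56.423). Then |JD| = |D − J| = 69.449.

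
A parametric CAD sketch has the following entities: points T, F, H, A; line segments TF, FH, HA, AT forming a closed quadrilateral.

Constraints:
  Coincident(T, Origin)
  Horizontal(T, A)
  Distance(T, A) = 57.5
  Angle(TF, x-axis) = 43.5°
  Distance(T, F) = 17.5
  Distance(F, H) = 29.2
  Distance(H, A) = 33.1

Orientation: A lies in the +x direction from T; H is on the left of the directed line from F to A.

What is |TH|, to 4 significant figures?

46.40

T is at the origin; T and A share the same y with |TA| = 57.5 and A in +x, so A = (57.5, 0). TF runs at 43.5° with |TF| = 17.5, so F = (12.69, 12.05). H is determined by |FH| = 29.2 and |HA| = 33.1 together: it lies at the intersection of circle(F, 29.2) and circle(A, 33.1). With |FA| = 46.40, the foot of the radical line on FA is 20.58 from F and the perpendicular offset is √(29.2² − 20.58²) = 20.71. Taking the left-of-FA solution: H = (37.95, 26.71).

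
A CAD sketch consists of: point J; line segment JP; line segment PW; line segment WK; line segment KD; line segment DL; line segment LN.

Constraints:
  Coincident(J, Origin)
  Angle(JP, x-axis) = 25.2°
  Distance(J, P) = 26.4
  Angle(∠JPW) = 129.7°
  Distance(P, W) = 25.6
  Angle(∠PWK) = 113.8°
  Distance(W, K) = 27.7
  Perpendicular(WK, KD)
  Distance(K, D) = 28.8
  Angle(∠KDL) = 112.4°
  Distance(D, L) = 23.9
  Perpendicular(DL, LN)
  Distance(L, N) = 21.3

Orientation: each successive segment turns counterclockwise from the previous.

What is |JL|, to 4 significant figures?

10.04

WK is perpendicular to KD, so KD runs at -128.3°; with |KD| = 28.8, D = (-9.291, 30.59). ∠KDL = 112.4° gives DL at -60.70° from the x-axis; with |DL| = 23.9, L = (2.405, 9.749). Then |JL| = |L − J| = 10.04.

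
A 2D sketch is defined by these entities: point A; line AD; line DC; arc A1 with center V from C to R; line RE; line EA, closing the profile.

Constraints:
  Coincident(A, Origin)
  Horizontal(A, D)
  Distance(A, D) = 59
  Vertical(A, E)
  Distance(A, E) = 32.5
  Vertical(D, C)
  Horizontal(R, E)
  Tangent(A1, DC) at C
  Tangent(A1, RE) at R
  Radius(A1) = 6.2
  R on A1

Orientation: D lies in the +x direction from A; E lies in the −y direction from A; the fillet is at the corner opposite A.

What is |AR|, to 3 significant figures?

62.0

A is at the origin; AD is horizontal with |AD| = 59.0 and D on the +x side, so D = (59.0, 0.00). AE is vertical with |AE| = 32.5 and E on the −y side, so E = (0.00, -32.5). The virtual corner opposite A is at (59.0, -32.5). The tangent condition forces VC to be normal to DC and since A1 is tangent to RE there, VR ⟂ RE, with radius 6.2, so the center V sits 6.2 in from both sides at V = (52.8, -26.3). That places the tangent points at C = (59.0, -26.3) on DC and R = (52.8, -32.5) on RE. Then |AR| = |R − A| = 62.0.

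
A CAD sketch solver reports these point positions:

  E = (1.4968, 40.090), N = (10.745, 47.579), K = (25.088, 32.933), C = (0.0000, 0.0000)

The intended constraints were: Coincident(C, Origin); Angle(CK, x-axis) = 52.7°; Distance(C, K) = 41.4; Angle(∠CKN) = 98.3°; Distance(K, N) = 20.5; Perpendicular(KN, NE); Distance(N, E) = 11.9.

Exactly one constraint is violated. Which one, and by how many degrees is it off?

Perpendicular(KN, NE) — off by 5.40°.

C = (0.00, 0.00) ✓; CK at 52.70° ✓; |CK| = 41.40 ✓; ∠CKN = 98.30° ✓; |KN| = 20.50 ✓; ∠(KN, NE) = 84.60° ✗; |NE| = 11.90 ✓.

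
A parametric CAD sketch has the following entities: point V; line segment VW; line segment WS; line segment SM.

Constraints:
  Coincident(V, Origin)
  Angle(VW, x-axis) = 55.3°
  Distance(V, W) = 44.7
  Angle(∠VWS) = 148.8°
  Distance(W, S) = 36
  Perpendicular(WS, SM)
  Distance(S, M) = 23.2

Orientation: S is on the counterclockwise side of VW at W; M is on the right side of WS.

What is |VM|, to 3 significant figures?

87.5

V is at the origin; VW runs at 55.3° with length 44.7, so W = 44.7·(cos 55.3°, sin 55.3°) = (25.4, 36.7). ∠VWS = 148.8°, so WS runs at 55.3° + (180° − 148.8°) = 86.5° from the x-axis; with |WS| = 36.0, S = W + 36.0·(cos 86.5°, sin 86.5°) = (27.6, 72.7). WS ⟂ SM; with |SM| = 23.2 on the right of WS, M = S + 23.2·(0.998, -0.0610) = (50.8, 71.3). Then |VM| = |M − V| = 87.5.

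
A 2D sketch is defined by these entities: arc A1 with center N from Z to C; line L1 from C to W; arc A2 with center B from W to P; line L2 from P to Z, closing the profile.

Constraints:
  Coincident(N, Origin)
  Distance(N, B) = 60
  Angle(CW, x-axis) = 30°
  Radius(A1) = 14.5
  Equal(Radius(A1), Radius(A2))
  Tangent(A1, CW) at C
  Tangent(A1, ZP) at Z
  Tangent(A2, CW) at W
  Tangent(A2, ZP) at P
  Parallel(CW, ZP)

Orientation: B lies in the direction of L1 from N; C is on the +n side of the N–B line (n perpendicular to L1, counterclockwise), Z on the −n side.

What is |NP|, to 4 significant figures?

61.73

Tangency of A1 to both parallel lines with radius 14.5 puts C and Z at N ± 14.5·n: C = (-7.250, 12.56), Z = (7.250, -12.56). Equal radii place W and P the same way about B: W = B + 14.5·n = (44.71, 42.56), P = B − 14.5·n = (59.21, 17.44). Then |NP| = |P − N| = 61.73.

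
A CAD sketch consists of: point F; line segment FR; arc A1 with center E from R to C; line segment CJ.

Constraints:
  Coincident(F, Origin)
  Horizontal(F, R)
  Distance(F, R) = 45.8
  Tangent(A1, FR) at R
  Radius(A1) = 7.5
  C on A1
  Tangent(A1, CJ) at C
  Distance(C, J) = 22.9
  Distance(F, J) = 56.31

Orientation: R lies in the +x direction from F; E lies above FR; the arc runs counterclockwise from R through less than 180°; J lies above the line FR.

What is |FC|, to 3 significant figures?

53.9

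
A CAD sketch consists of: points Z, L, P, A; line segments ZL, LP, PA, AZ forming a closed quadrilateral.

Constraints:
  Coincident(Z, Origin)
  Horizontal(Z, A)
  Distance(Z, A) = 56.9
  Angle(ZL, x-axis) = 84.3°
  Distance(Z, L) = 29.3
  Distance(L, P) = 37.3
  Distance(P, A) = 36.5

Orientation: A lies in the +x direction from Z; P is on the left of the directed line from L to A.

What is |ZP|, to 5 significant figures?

51.523

Checks: |LP| = 37.30 ✓; |PA| = 36.50 ✓.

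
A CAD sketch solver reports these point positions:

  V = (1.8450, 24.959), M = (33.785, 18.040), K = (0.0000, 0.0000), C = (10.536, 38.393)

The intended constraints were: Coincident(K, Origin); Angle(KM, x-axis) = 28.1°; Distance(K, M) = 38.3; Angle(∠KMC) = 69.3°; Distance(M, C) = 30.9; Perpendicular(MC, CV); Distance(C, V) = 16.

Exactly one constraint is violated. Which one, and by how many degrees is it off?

Perpendicular(MC, CV) — off by 8.30°.

K = (0.00, 0.00) ✓; KM at 28.10° ✓; |KM| = 38.30 ✓; ∠KMC = 69.30° ✓; |MC| = 30.90 ✓; ∠(MC, CV) = 98.30° ✗; |CV| = 16.00 ✓.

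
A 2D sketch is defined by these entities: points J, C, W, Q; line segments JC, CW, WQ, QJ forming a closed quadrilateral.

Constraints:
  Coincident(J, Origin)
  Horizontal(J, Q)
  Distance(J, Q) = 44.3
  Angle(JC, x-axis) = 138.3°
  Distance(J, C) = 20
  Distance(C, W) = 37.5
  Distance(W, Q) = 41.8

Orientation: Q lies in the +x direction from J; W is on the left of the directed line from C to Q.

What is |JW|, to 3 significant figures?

36.6

J is at the origin; J and Q share the same y with |JQ| = 44.3 and Q in +x, so Q = (44.3, 0). JC runs at 138.3° with |JC| = 20.0, so C = (-14.9, 13.3). W is determined by |CW| = 37.5 and |WQ| = 41.8 together: it lies at the intersection of circle(C, 37.5) and circle(Q, 41.8). With |CQ| = 60.7, the foot of the radical line on CQ is 27.5 from C and the perpendicular offset is √(37.5² − 27.5²) = 25.4. Taking the left-of-CQ solution: W = (17.5, 32.1).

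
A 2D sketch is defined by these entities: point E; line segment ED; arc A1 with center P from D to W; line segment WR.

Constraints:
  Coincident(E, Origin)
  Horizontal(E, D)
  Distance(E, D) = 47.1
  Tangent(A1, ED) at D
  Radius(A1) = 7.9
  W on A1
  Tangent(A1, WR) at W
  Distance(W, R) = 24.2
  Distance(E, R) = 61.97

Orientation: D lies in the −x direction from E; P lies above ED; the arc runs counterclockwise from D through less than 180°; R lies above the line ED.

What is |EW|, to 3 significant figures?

42.0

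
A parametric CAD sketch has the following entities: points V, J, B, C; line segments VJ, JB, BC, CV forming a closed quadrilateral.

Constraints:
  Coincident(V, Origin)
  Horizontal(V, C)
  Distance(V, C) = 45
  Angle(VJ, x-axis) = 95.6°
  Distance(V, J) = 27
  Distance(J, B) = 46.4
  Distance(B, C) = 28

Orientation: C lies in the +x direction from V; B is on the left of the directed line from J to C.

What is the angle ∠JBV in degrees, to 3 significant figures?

31.2°

V is at the origin; VC is horizontal with |VC| = 45.0 and C in +x, so C = (45.0, 0). VJ runs at 95.6° with |VJ| = 27.0, so J = (-2.63, 26.9). B is determined by |JB| = 46.4 and |BC| = 28.0 together: it lies at the intersection of circle(J, 46.4) and circle(C, 28.0). With |JC| = 54.7, the foot of the radical line on JC is 39.9 from J and the perpendicular offset is √(46.4² − 39.9²) = 23.8. Taking the left-of-JC solution: B = (43.8, 28.0).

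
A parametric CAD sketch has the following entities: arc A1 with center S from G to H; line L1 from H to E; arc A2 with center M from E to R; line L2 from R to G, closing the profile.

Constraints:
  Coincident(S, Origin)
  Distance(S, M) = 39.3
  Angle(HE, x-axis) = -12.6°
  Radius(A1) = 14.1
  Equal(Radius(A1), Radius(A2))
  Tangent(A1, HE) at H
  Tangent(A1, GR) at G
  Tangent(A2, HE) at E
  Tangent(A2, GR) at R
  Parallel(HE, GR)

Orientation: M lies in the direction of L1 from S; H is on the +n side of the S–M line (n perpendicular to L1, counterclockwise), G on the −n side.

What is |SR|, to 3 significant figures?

41.8

Tangency of A1 to both parallel lines with radius 14.1 puts H and G at S ± 14.1·n: H = (3.08, 13.8), G = (-3.08, -13.8). Equal radii place E and R the same way about M: E = M + 14.1·n = (41.4, 5.19), R = M − 14.1·n = (35.3, -22.3). Then |SR| = |R − S| = 41.8.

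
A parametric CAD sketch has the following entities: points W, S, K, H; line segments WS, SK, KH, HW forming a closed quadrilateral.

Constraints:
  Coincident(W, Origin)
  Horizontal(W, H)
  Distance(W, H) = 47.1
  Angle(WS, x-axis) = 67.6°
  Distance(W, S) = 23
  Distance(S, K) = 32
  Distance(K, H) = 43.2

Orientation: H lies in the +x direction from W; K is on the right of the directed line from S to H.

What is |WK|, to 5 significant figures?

11.752

Checks: |SK| = 32.00 ✓; |KH| = 43.20 ✓.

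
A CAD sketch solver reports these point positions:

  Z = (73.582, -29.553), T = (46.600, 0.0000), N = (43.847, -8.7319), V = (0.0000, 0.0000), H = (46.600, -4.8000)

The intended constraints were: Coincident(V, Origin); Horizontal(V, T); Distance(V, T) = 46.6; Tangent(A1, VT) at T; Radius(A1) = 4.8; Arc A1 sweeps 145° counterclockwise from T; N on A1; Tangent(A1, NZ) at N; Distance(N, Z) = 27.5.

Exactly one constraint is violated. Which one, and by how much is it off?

Distance(N, Z) = 27.5 — off by 8.80.

V = (0.00, 0.00) ✓; V.y = 0.00, T.y = 0.00 ✓; |VT| = 46.60 ✓; ∠(HT, TV) = 90.00° ✓; |HT| = 4.800 ✓; bearing(H→N) − bearing(H→T) = 145.0° ✓; |HN| = 4.800 ✓; ∠(HN, NZ) = 90.00° ✓; |NZ| = 36.30 ✗.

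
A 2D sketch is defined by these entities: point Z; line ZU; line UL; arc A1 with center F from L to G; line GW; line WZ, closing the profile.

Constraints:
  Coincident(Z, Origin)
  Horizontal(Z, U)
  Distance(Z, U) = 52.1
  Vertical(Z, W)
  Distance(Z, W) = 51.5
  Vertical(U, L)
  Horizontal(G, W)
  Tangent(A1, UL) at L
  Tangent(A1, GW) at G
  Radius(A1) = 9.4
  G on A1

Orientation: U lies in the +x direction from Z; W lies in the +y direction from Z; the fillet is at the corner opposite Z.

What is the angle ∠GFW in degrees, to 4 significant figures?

77.58°

Z is at the origin; ZU is horizontal with |ZU| = 52.1 and U on the +x side, so U = (52.10, 0.000). Z and W share the same x with |ZW| = 51.5 and W on the +y side, so W = (0.000, 51.50). The virtual corner opposite Z is at (52.10, 51.50). Tangency of A1 to UL means the radius FL is perpendicular to UL and A1 meets GW tangentially, so FG is at right angles to GW, with radius 9.4, so the center F sits 9.4 in from both sides at F = (42.70, 42.10). That places the tangent points at L = (52.10, 42.10) on UL and G = (42.70, 51.50) on GW. Then cos ∠GFW = FG·FW / (|FG||FW|), giving 77.58°.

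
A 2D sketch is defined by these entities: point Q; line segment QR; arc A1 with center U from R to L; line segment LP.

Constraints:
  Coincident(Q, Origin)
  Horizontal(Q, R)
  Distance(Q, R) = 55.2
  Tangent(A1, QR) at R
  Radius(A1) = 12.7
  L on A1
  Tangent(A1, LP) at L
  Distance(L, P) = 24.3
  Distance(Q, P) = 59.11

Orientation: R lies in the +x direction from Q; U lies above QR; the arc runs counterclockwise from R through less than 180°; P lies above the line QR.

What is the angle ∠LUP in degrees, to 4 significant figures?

62.41°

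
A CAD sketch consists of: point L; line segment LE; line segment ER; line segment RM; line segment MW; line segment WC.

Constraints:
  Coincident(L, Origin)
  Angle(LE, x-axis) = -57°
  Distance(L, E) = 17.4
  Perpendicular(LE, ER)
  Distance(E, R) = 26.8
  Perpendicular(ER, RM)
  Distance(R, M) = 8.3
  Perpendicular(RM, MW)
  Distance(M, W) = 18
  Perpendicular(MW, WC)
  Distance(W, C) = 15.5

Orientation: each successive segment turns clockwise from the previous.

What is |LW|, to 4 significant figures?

12.66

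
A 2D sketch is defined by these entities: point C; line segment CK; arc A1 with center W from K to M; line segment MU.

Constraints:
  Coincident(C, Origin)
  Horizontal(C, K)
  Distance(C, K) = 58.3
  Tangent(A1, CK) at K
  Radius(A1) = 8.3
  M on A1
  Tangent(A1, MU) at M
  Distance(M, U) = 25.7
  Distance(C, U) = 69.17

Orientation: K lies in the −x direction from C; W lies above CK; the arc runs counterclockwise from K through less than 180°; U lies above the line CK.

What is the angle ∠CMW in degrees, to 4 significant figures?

147.1°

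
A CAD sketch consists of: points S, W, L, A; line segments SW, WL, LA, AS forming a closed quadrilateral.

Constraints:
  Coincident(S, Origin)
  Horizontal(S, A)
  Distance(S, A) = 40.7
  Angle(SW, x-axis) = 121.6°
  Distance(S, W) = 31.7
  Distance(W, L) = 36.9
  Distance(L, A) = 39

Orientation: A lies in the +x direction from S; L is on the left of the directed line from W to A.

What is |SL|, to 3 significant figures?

38.4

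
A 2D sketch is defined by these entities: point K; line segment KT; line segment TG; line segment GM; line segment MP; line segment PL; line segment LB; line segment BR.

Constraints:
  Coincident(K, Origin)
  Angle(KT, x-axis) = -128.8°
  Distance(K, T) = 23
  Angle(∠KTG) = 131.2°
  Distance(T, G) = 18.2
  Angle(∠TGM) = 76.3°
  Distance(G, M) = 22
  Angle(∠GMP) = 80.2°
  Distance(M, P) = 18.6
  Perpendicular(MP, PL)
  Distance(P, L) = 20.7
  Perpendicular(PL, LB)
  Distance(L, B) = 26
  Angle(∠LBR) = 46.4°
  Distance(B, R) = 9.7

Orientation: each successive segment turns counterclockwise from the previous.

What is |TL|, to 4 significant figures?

6.541

K is at the origin; KT runs at -128.8° with length 23.0, so T = (-14.41, -17.92). ∠KTG = 131.2° gives TG at -80.00° from the x-axis; with |TG| = 18.2, G = (-11.25, -35.85). ∠TGM = 76.3° gives GM at 23.70° from the x-axis; with |GM| = 22.0, M = (8.893, -27.01). ∠GMP = 80.2° gives MP at 123.5° from the x-axis; with |MP| = 18.6, P = (-1.373, -11.50). MP is perpendicular to PL, so PL runs at -146.5°; with |PL| = 20.7, L = (-18.63, -22.92). Then |TL| = |L − T| = 6.541.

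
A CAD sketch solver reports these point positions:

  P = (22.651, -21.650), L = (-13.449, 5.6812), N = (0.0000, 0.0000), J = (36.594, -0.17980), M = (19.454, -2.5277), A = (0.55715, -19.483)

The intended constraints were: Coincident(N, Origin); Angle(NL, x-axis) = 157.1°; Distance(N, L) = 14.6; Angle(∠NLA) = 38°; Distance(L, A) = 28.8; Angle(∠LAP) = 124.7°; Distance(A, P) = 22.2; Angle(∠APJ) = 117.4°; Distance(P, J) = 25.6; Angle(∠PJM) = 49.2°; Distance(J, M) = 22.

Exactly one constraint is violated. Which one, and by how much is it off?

Distance(J, M) = 22 — off by 4.70.

N = (0.00, 0.00) ✓; NL at 157.1° ✓; |NL| = 14.60 ✓; ∠NLA = 38.00° ✓; |LA| = 28.80 ✓; ∠LAP = 124.7° ✓; |AP| = 22.20 ✓; ∠APJ = 117.4° ✓; |PJ| = 25.60 ✓; ∠PJM = 49.20° ✓; |JM| = 17.30 ✗.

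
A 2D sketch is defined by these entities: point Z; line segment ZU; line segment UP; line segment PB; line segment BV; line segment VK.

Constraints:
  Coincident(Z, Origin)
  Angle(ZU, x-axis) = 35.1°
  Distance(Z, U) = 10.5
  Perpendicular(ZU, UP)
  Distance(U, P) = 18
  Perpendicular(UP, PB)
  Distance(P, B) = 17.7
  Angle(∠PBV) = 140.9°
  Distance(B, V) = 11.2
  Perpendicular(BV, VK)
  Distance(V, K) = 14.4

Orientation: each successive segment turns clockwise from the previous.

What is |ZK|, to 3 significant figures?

6.81

Z is at the origin; ZU runs at 35.1° with length 10.5, so U = (8.59, 6.04). The perpendicularity gives UP at right angles to ZU, so UP runs at -54.9°; with |UP| = 18.0, P = (18.9, -8.69). UP is perpendicular to PB, so PB runs at -145°; with |PB| = 17.7, B = (4.46, -18.9). ∠PBV = 140.9° gives BV at 176° from the x-axis; with |BV| = 11.2, V = (-6.71, -18.1). BV ⟂ VK, so VK runs at 86.0°; with |VK| = 14.4, K = (-5.71, -3.72). Then |ZK| = |K − Z| = 6.81.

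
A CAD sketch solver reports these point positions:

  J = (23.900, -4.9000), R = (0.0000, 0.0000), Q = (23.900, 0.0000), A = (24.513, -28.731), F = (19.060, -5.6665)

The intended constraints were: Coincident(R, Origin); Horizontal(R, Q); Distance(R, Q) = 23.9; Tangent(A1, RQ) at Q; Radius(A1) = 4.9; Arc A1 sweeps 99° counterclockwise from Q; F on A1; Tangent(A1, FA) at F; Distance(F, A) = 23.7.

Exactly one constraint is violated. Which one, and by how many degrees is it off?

Tangent(A1, FA) at F — off by 4.30°.

R = (0.00, 0.00) ✓; R.y = 0.00, Q.y = 0.00 ✓; |RQ| = 23.90 ✓; ∠(JQ, QR) = 90.00° ✓; |JQ| = 4.900 ✓; bearing(J→F) − bearing(J→Q) = 99.00° ✓; |JF| = 4.900 ✓; ∠(JF, FA) = 85.70° ✗; |FA| = 23.70 ✓.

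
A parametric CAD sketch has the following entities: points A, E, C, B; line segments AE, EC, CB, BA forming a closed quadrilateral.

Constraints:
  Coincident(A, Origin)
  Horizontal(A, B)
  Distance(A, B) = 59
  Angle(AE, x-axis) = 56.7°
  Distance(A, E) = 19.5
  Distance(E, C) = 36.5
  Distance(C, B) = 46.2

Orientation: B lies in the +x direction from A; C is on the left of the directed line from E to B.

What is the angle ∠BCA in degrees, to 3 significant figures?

70.1°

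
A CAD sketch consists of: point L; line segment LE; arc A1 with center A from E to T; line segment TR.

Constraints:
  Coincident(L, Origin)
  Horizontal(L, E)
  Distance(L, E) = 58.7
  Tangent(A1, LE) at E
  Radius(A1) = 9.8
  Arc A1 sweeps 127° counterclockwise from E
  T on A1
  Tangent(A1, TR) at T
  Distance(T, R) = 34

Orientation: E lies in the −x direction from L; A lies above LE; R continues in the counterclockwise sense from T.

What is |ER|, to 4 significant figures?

44.68

L is at the origin; LE is horizontal with |LE| = 58.7 and E on the −x side, so E = (-58.70, 0.000). The tangent condition forces AE to be normal to LE, so A = E + (0, 9.8) = (-58.70, 9.800). On A1, E sits at bearing -90° from A; a 127° counterclockwise sweep puts T at bearing 37°, so T = A + 9.8·(cos 37°, sin 37°) = (-50.87, 15.70). Tangency of A1 to TR means the radius AT is perpendicular to TR, so TR runs along (−sin 37°, cos 37°); with |TR| = 34.0, R = (-71.34, 42.85). Then |ER| = |R − E| = 44.68.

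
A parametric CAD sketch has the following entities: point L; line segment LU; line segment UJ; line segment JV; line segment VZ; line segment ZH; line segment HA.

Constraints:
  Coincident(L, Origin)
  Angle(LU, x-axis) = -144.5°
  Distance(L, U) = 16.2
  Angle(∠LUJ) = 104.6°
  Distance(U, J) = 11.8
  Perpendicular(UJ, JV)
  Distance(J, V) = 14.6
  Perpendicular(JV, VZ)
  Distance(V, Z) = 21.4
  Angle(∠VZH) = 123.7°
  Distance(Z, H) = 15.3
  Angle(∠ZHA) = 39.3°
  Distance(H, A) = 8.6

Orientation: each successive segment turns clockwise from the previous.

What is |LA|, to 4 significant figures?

12.69

L is at the origin; LU runs at -144.5° with length 16.2, so U = (-13.19, -9.407). ∠LUJ = 104.6° gives UJ at 140.1° from the x-axis; with |UJ| = 11.8, J = (-22.24, -1.838). The perpendicularity gives JV at right angles to UJ, so JV runs at 50.10°; with |JV| = 14.6, V = (-12.88, 9.362). The perpendicularity gives VZ at right angles to JV, so VZ runs at -39.90°; with |VZ| = 21.4, Z = (3.541, -4.365). ∠VZH = 123.7° gives ZH at -96.20° from the x-axis; with |ZH| = 15.3, H = (1.889, -19.58). ∠ZHA = 39.3° gives HA at 123.1° from the x-axis; with |HA| = 8.6, A = (-2.808, -12.37). Then |LA| = |A − L| = 12.69.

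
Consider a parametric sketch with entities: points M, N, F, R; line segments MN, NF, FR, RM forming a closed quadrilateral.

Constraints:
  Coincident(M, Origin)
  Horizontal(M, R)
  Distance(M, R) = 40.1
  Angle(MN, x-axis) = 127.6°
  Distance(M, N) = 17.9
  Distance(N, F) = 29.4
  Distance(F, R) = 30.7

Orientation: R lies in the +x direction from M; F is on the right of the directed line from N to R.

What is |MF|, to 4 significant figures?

11.93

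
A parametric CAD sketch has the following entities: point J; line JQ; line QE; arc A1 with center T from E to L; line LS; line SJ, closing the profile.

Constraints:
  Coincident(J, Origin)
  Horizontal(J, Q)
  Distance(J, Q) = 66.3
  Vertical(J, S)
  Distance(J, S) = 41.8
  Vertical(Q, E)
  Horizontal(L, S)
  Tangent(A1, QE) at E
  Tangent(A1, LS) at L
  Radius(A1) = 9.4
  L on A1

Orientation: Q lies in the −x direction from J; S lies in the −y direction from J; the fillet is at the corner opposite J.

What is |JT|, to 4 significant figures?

65.48

JS is vertical with |JS| = 41.8 and S on the −y side, so S = (0.000, -41.80). The virtual corner opposite J is at (-66.30, -41.80). Since A1 is tangent to QE there, TE ⟂ QE and tangency of A1 to LS means the radius TL is perpendicular to LS, with radius 9.4, so the center T sits 9.4 in from both sides at T = (-56.90, -32.40). Then |JT| = |T − J| = 65.48.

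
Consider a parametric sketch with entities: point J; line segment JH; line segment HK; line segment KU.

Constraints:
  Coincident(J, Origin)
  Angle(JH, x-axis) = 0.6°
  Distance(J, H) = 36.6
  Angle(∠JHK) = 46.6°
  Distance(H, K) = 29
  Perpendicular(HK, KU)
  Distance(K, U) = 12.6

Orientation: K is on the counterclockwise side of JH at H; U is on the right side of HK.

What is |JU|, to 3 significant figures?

39.4

J is at the origin; JH runs at 0.6° with length 36.6, so H = 36.6·(cos 0.6°, sin 0.6°) = (36.6, 0.383). ∠JHK = 46.6°, so HK runs at 0.6° + (180° − 46.6°) = 134° from the x-axis; with |HK| = 29.0, K = H + 29.0·(cos 134°, sin 134°) = (16.5, 21.2). HK is perpendicular to KU; with |KU| = 12.6 on the right of HK, U = K + 12.6·(0.719, 0.695) = (25.5, 30.0). Then |JU| = |U − J| = 39.4.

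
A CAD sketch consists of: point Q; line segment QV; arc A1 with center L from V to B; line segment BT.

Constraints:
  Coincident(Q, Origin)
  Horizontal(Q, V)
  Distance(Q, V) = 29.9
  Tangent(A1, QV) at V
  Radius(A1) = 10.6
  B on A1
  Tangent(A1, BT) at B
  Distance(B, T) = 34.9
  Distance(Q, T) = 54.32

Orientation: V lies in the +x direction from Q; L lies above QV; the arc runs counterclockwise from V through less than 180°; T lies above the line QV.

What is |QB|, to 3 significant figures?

42.3

Q is at the origin; QV is horizontal with |QV| = 29.9 and V on the +x side, so V = (29.9, 0.00). The tangent condition forces LV to be normal to QV, so L = V + (0, 10.6) = (29.9, 10.6). Since LB ⟂ BT (tangency), |LT| = √(10.6² + 34.9²) = 36.5 regardless of where B sits on A1. So T lies on both circle(Q, 54.32) and circle(L, 36.5); the above-QV intersection is T = (27.3, 47.0). B is the foot of the tangent from T: B = (39.8, 14.4).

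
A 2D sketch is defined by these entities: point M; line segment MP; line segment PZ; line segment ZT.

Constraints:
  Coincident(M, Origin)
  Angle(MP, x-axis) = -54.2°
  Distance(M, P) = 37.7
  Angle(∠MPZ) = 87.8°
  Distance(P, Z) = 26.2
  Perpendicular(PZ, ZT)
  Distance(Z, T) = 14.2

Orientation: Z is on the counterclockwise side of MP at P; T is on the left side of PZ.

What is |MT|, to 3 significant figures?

34.1

M is at the origin; MP runs at -54.2° with length 37.7, so P = 37.7·(cos -54.2°, sin -54.2°) = (22.1, -30.6). ∠MPZ = 87.8°, so PZ runs at -54.2° + (180° − 87.8°) = 38.0° from the x-axis; with |PZ| = 26.2, Z = P + 26.2·(cos 38.0°, sin 38.0°) = (42.7, -14.4). The perpendicularity gives ZT at right angles to PZ; with |ZT| = 14.2 on the left of PZ, T = Z + 14.2·(-0.616, 0.788) = (34.0, -3.26). Then |MT| = |T − M| = 34.1.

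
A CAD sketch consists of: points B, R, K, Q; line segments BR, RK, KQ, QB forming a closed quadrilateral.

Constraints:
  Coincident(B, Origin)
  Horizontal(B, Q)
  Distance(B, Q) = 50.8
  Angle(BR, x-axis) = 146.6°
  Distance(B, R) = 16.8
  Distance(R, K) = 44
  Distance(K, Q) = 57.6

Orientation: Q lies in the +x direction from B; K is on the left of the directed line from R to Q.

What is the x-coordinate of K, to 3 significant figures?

13.3

B is at the origin; B and Q share the same y with |BQ| = 50.8 and Q in +x, so Q = (50.8, 0). BR runs at 146.6° with |BR| = 16.8, so R = (-14.0, 9.25). K is determined by |RK| = 44.0 and |KQ| = 57.6 together: it lies at the intersection of circle(R, 44.0) and circle(Q, 57.6). With |RQ| = 65.5, the foot of the radical line on RQ is 22.2 from R and the perpendicular offset is √(44.0² − 22.2²) = 38.0. Taking the left-of-RQ solution: K = (13.3, 43.7).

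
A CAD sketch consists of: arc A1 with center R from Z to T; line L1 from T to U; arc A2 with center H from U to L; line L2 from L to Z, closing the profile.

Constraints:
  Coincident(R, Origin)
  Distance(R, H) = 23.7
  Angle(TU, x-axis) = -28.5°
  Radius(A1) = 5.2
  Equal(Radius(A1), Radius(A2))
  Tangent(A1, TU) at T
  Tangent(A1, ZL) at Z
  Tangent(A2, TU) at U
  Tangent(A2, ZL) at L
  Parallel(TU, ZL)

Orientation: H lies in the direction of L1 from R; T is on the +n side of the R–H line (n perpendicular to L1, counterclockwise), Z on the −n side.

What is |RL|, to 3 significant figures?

24.3

The slot axis is L1's direction at -28.5°, so u = (cos -28.5°, sin -28.5°) = (0.879, -0.477) and n = (−sin -28.5°, cos -28.5°) = (0.477, 0.879). R is at the origin and H lies 23.7 along u from R, so H = 23.7·u = (20.8, -11.3). Tangency of A1 to both parallel lines with radius 5.2 puts T and Z at R ± 5.2·n: T = (2.48, 4.57), Z = (-2.48, -4.57). Equal radii place U and L the same way about H: U = H + 5.2·n = (23.3, -6.74), L = H − 5.2·n = (18.3, -15.9). Then |RL| = |L − R| = 24.3.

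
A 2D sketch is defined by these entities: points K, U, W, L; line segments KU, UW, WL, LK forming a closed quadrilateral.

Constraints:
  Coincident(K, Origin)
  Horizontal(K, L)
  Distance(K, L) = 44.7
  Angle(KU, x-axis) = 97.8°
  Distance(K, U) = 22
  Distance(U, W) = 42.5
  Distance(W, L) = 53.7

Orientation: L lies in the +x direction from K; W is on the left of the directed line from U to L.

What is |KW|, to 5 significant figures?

58.129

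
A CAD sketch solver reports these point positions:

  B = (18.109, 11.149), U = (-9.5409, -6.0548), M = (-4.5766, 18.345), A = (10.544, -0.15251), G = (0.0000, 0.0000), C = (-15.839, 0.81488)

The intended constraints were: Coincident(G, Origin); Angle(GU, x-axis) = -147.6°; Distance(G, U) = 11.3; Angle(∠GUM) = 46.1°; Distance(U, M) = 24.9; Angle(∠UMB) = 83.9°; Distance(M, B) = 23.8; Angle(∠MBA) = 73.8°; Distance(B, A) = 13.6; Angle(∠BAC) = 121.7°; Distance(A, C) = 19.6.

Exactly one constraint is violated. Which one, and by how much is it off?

Distance(A, C) = 19.6 — off by 6.80.

G = (0.00, 0.00) ✓; GU at -147.6° ✓; |GU| = 11.30 ✓; ∠GUM = 46.10° ✓; |UM| = 24.90 ✓; ∠UMB = 83.90° ✓; |MB| = 23.80 ✓; ∠MBA = 73.80° ✓; |BA| = 13.60 ✓; ∠BAC = 121.7° ✓; |AC| = 26.40 ✗.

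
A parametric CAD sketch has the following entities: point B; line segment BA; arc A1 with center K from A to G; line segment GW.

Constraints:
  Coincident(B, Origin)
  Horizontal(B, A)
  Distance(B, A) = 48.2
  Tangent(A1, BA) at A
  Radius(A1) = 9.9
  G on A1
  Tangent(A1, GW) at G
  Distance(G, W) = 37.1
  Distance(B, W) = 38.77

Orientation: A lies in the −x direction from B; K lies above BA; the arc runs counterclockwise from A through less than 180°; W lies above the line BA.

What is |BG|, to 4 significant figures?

40.39

B is at the origin; B and A share the same y with |BA| = 48.2 and A on the −x side, so A = (-48.20, 0.000). Tangency of A1 to BA means the radius KA is perpendicular to BA, so K = A + (0, 9.9) = (-48.20, 9.900). Since KG ⟂ GW (tangency), |KW| = √(9.9² + 37.1²) = 38.40 regardless of where G sits on A1. So W lies on both circle(B, 38.77) and circle(K, 38.40); the above-BA intersection is W = (-18.41, 34.12). G is the foot of the tangent from W: G = (-40.19, 4.088).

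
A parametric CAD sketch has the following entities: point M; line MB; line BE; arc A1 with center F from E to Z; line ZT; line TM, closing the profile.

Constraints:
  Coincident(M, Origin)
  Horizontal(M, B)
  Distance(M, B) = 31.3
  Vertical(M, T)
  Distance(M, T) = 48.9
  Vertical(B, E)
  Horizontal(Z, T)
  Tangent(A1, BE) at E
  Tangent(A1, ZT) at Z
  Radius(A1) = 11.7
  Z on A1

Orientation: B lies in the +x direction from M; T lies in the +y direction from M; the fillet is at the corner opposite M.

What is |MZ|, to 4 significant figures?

52.68

M is at the origin; M and B share the same y with |MB| = 31.3 and B on the +x side, so B = (31.30, 0.000). M and T share the same x with |MT| = 48.9 and T on the +y side, so T = (0.000, 48.90). The virtual corner opposite M is at (31.30, 48.90). A1 meets BE tangentially, so FE is at right angles to BE and tangency of A1 to ZT means the radius FZ is perpendicular to ZT, with radius 11.7, so the center F sits 11.7 in from both sides at F = (19.60, 37.20). That places the tangent points at E = (31.30, 37.20) on BE and Z = (19.60, 48.90) on ZT. Then |MZ| = |Z − M| = 52.68.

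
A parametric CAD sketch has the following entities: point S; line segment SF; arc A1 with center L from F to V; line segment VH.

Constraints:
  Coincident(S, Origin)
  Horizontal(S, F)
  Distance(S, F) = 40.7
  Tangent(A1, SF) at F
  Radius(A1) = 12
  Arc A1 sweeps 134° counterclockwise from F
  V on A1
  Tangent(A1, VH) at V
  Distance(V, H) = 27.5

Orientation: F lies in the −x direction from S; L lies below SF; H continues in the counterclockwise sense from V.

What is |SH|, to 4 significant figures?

50.23

On A1, F sits at bearing 90° from L; a 134° counterclockwise sweep puts V at bearing 224°, so V = L + 12.0·(cos 224°, sin 224°) = (-49.33, -20.34). A1 meets VH tangentially, so LV is at right angles to VH, so VH runs along (−sin 224°, cos 224°); with |VH| = 27.5, H = (-30.23, -40.12). Then |SH| = |H − S| = 50.23.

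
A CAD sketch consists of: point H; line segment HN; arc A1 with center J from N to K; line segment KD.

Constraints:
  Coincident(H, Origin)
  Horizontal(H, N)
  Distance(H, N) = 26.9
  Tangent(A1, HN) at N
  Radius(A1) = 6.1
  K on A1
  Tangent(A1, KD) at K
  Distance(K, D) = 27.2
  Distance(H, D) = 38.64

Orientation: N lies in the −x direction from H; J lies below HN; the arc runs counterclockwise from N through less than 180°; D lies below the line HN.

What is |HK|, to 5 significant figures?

33.528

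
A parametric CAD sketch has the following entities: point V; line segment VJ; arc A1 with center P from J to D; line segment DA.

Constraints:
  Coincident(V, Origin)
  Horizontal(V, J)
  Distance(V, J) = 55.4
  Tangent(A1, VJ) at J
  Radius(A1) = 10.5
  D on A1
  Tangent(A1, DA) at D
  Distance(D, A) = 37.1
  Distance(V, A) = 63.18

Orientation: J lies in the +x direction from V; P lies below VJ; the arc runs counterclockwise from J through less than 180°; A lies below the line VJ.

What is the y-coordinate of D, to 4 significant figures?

-9.795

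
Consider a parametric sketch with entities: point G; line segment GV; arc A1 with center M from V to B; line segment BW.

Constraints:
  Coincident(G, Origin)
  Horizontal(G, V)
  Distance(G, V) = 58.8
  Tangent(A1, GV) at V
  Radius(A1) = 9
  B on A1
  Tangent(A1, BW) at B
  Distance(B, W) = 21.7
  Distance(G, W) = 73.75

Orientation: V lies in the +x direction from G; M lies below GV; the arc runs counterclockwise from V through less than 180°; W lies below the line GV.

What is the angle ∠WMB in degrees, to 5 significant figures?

67.474°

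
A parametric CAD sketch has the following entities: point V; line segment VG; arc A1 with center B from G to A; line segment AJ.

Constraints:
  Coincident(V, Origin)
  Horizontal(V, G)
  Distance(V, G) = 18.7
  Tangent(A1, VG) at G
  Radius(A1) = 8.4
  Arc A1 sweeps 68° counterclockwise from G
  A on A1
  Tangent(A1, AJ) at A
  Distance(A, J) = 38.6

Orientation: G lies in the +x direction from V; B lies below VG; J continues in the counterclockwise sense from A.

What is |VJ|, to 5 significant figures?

41.196

V is at the origin; VG is horizontal with |VG| = 18.7 and G on the +x side, so G = (18.700, 0.0000). Since A1 is tangent to VG there, BG ⟂ VG, so B = G + (0, -8.4) = (18.700, -8.4000). On A1, G sits at bearing 90° from B; a 68° counterclockwise sweep puts A at bearing 158°, so A = B + 8.4·(cos 158°, sin 158°) = (10.912, -5.2533). Tangency of A1 to AJ means the radius BA is perpendicular to AJ, so AJ runs along (−sin 158°, cos 158°); with |AJ| = 38.6, J = (-3.5482, -41.043). Then |VJ| = |J − V| = 41.196.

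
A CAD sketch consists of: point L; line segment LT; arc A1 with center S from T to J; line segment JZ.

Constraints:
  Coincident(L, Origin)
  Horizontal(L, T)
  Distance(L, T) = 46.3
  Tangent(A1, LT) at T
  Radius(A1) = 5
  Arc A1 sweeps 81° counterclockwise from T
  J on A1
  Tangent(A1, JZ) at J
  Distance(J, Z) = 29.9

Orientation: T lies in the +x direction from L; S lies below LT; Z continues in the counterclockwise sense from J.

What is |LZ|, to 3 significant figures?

49.8

L is at the origin; LT is horizontal with |LT| = 46.3 and T on the +x side, so T = (46.3, 0.00). Tangency of A1 to LT means the radius ST is perpendicular to LT, so S = T + (0, -5) = (46.3, -5.00). On A1, T sits at bearing 90° from S; an 81° counterclockwise sweep puts J at bearing 171°, so J = S + 5.0·(cos 171°, sin 171°) = (41.4, -4.22). Since A1 is tangent to JZ there, SJ ⟂ JZ, so JZ runs along (−sin 171°, cos 171°); with |JZ| = 29.9, Z = (36.7, -33.7). Then |LZ| = |Z − L| = 49.8.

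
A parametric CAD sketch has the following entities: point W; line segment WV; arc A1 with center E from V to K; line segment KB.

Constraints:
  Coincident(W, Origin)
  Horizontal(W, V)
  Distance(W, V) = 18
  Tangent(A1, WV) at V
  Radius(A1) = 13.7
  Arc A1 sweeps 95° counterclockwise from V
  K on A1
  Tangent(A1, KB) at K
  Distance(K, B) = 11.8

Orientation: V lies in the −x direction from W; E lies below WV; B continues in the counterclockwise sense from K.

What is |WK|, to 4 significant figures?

34.98

W is at the origin; WV is horizontal with |WV| = 18.0 and V on the −x side, so V = (-18.00, 0.000). Tangency of A1 to WV means the radius EV is perpendicular to WV, so E = V + (0, -13.7) = (-18.00, -13.70). On A1, V sits at bearing 90° from E; a 95° counterclockwise sweep puts K at bearing 185°, so K = E + 13.7·(cos 185°, sin 185°) = (-31.65, -14.89). Then |WK| = |K − W| = 34.98.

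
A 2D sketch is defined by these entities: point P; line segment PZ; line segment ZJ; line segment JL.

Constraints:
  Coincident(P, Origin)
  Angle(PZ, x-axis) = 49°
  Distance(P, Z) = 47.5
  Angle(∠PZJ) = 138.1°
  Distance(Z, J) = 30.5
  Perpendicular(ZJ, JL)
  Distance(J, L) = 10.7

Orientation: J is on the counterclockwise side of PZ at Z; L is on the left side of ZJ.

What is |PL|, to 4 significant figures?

69.13

P is at the origin; PZ runs at 49.0° with length 47.5, so Z = 47.5·(cos 49.0°, sin 49.0°) = (31.16, 35.85). ∠PZJ = 138.1°, so ZJ runs at 49.0° + (180° − 138.1°) = 90.90° from the x-axis; with |ZJ| = 30.5, J = Z + 30.5·(cos 90.90°, sin 90.90°) = (30.68, 66.34). ZJ ⟂ JL; with |JL| = 10.7 on the left of ZJ, L = J + 10.7·(-0.9999, -0.01571) = (19.99, 66.18). Then |PL| = |L − P| = 69.13.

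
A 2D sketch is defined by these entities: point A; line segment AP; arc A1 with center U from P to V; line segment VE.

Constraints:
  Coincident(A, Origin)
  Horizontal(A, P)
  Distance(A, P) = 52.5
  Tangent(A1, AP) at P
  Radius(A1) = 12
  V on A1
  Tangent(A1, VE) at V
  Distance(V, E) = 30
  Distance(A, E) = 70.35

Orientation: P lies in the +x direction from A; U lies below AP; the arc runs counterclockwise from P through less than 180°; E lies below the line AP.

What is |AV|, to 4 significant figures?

45.10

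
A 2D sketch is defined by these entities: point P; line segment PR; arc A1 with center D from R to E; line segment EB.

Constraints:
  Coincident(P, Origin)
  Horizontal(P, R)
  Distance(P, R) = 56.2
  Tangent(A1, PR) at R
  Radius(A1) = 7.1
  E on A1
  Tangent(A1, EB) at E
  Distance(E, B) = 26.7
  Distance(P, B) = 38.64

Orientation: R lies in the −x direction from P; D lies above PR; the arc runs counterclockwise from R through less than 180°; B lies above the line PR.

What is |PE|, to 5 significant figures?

51.195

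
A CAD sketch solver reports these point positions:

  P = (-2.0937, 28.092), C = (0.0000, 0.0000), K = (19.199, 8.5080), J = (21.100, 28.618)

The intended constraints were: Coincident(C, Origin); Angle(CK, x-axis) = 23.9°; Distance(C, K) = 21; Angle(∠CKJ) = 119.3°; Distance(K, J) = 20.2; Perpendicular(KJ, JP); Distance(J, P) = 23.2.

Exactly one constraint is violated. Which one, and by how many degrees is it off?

Perpendicular(KJ, JP) — off by 6.70°.

C = (0.00, 0.00) ✓; CK at 23.90° ✓; |CK| = 21.00 ✓; ∠CKJ = 119.3° ✓; |KJ| = 20.20 ✓; ∠(KJ, JP) = 96.70° ✗; |JP| = 23.20 ✓.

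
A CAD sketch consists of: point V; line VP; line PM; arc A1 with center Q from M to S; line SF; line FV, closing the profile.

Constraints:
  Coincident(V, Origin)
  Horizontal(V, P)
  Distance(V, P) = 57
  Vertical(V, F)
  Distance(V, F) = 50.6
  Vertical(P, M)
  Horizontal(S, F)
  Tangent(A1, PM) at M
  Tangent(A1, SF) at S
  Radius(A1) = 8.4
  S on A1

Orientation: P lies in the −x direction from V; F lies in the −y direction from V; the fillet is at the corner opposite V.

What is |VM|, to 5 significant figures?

70.921

V is at the origin; VP is horizontal with |VP| = 57.0 and P on the −x side, so P = (-57.000, 0.0000). V and F share the same x with |VF| = 50.6 and F on the −y side, so F = (0.0000, -50.600). The virtual corner opposite V is at (-57.000, -50.600). Since A1 is tangent to PM there, QM ⟂ PM and the tangent condition forces QS to be normal to SF, with radius 8.4, so the center Q sits 8.4 in from both sides at Q = (-48.600, -42.200). That places the tangent points at M = (-57.000, -42.200) on PM and S = (-48.600, -50.600) on SF. Then |VM| = |M − V| = 70.921.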